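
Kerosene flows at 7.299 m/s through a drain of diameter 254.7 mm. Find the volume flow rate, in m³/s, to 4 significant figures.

Q = A·v = 0.05095 m² × 7.299 m/s = 0.3719 m³/s.

Q = 0.3719 m³/s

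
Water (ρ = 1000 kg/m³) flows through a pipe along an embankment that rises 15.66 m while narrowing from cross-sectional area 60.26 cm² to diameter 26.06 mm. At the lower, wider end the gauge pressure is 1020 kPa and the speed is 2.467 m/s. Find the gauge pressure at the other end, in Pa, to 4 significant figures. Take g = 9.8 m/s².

P₂ ≈ 481200 Pa

Mass conservation (A₁v₁ = A₂v₂) gives v₂ = 2.467 × 60.26/5.334 = 27.87 m/s.
Applying Bernoulli between the two ends and solving for P₂: P₂ = P₁ + ½ρ(v₁² − v₂²) − ρgΔh.
P₂ = 1020000 + ½·1000·(2.467² − 27.87²) − 1000·9.8·(+15.66) = 1020000 + (-385400) − (153500) = 481200 Pa.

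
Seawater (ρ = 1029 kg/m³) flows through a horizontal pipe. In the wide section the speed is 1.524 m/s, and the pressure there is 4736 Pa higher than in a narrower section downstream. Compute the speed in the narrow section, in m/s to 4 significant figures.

v₂ ≈ 3.395 m/s

Horizontal Bernoulli: P₁ + ½ρv₁² = P₂ + ½ρv₂², so v₂² = v₁² + 2(P₁ − P₂)/ρ.
v₂ = √(1.524² + 2·4736/1029) = √(2.323 + 9.205) = 3.395 m/s.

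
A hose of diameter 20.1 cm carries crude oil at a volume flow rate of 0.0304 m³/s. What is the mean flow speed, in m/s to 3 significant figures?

Q = 0.0304 m³/s = 0.0304 m³/s.
v = Q/A = 0.0304 / 0.0317 = 0.958 m/s.

v ≈ 0.958 m/s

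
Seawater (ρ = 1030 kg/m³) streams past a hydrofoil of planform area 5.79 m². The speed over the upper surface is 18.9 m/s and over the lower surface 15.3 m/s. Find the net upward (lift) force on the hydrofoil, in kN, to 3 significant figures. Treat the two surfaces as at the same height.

F = 367 kN

The faster flow above has the lower pressure; Bernoulli (same height) gives ΔP = ½ρ(v_up² − v_low²).
ΔP = ½·1030·(18.9² − 15.3²) = 63400 Pa.
Lift = ΔP · A = 63400 × 5.79 = 367000 N.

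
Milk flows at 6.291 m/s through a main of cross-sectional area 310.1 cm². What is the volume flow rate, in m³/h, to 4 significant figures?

Q = A·v = 0.03101 m² × 6.291 m/s = 0.1951 m³/s.
Converting: 0.1951 m³/s × 3600 = 702.3 m³/h.

Q ≈ 702.3 m³/h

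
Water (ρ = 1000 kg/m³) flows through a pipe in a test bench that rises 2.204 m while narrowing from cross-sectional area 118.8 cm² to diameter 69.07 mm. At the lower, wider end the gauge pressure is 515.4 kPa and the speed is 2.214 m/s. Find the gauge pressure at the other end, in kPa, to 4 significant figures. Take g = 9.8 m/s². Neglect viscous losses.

The volume flow rate is constant, so v₂ = (A₁/A₂)v₁ = (118.8/37.47)·2.214 = 7.020 m/s.
Bernoulli: P₁ + ½ρv₁² + ρg h₁ = P₂ + ½ρv₂² + ρg h₂, so P₂ = P₁ + ½ρ(v₁² − v₂²) − ρg(h₂ − h₁).
P₂ = 515400 + ½·1000·(2.214² − 7.020²) − 1000·9.8·(+2.204) = 515400 + (-22190) − (21600) = 471600 Pa.

471.6 kPa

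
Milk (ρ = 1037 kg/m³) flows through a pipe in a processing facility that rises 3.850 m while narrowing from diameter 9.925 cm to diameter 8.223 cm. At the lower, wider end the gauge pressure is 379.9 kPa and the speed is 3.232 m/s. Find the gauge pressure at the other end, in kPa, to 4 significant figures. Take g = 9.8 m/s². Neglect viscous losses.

P₂ ≈ 334.7 kPa

Continuity gives A₁v₁ = A₂v₂, so v₂ = (77.37 cm²)/(53.11 cm²) × 3.232 m/s = 4.708 m/s.
Applying Bernoulli between the two ends and solving for P₂: P₂ = P₁ + ½ρ(v₁² − v₂²) − ρgΔh.
P₂ = 379900 + ½·1037·(3.232² − 4.708²) − 1037·9.8·(+3.850) = 379900 + (-6078) − (39130) = 334700 Pa.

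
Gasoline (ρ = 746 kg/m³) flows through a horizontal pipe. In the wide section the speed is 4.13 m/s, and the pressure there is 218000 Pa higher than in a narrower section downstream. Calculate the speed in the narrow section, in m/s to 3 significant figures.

24.5 m/s

Horizontal Bernoulli: P₁ + ½ρv₁² = P₂ + ½ρv₂², so v₂² = v₁² + 2(P₁ − P₂)/ρ.
v₂ = √(4.13² + 2·218000/746) = √(17.1 + 584) = 24.5 m/s.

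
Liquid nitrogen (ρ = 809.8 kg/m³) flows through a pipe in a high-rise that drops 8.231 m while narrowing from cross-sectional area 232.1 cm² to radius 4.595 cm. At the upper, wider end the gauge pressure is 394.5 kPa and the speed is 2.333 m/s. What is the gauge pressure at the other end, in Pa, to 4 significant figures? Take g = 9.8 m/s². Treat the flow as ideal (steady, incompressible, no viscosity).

P₂ = 435000 Pa

The volume flow rate is constant, so v₂ = (A₁/A₂)v₁ = (232.1/66.33)·2.333 = 8.163 m/s.
Applying Bernoulli between the two ends and solving for P₂: P₂ = P₁ + ½ρ(v₁² − v₂²) − ρgΔh.
P₂ = 394500 + ½·809.8·(2.333² − 8.163²) − 809.8·9.8·(−8.231) = 394500 + (-24780) − (-65320) = 435000 Pa.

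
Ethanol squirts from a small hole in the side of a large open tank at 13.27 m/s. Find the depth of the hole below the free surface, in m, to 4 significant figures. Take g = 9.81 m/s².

h ≈ 8.975 m

Torricelli: v = √(2gh), so h = v²/(2g).
h = 13.27²/(2·9.81) = 176.1/19.62 = 8.975 m.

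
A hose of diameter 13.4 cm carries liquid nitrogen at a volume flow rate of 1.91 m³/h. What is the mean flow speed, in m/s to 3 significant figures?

Q = 1.91 m³/h = 0.000531 m³/s.
v = Q/A = 0.000531 / 0.0141 = 0.0376 m/s.

v ≈ 0.0376 m/s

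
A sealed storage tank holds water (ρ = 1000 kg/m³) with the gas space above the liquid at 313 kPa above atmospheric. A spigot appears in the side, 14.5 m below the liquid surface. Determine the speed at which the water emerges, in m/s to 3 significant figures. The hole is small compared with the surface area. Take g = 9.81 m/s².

Take point 1 at the surface (v₁ ≈ 0) and point 2 at the hole (at atmospheric pressure). Bernoulli: P₁ + ρg h = P_atm + ½ρv₂².
With P₁ − P_atm = 313000 Pa, v₂ = √(2gh + 2ΔP/ρ) = √(2·9.81·14.5 + 2·313000/1000) = 30.2 m/s.

v = 30.2 m/s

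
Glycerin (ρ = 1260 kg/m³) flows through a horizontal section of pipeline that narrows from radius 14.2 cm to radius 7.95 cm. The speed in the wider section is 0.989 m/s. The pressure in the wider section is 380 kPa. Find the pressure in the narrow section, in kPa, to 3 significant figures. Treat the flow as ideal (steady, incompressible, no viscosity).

By continuity, v₂ = v₁·A₁/A₂ = 0.989·(633/199) = 3.16 m/s.
Along the horizontal streamline, P + ½ρv² is constant.
P₂ = P₁ − ½ρ(v₂² − v₁²) = 380000 − ½·1260·(3.16² − 0.989²) = 380000 − 5660 = 374000 Pa.

374 kPa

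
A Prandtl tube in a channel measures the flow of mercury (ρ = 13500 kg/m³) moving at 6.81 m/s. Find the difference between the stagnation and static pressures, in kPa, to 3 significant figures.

ΔP ≈ 313 kPa

Bernoulli between the free stream and the stagnation point: ½ρv² = P_stag − P_static.
ΔP = ½·13500·6.81² = 313000 Pa.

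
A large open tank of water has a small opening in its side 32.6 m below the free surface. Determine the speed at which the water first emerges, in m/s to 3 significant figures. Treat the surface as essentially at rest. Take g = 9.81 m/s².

With the surface at rest and both surface and jet at atmospheric pressure, Bernoulli gives ρg h = ½ρv², so v = √(2gh) = √(2·9.81·32.6) = 25.3 m/s.

v ≈ 25.3 m/s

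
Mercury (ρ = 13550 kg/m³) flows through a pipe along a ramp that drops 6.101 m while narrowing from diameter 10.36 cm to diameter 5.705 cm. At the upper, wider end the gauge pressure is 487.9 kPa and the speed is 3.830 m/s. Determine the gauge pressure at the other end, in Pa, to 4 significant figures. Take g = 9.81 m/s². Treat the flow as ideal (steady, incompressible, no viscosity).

P₂ = 317500 Pa

Continuity gives A₁v₁ = A₂v₂, so v₂ = (84.30 cm²)/(25.56 cm²) × 3.830 m/s = 12.63 m/s.
Applying Bernoulli between the two ends and solving for P₂: P₂ = P₁ + ½ρ(v₁² − v₂²) − ρgΔh.
P₂ = 487900 + ½·13550·(3.830² − 12.63²) − 13550·9.81·(−6.101) = 487900 + (-981400) − (-811000) = 317500 Pa.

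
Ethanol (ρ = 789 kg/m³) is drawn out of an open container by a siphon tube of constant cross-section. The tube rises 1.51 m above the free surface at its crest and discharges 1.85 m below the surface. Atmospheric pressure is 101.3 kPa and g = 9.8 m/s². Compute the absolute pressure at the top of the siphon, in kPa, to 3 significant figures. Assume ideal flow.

The outlet speed comes from Torricelli: v = √(2g·1.85) = 6.02 m/s.
Continuity keeps v the same throughout the tube; from surface to crest, P_atm + 0 = P_top + ½ρv² + ρg·h_top.
P_top = 101300 − ½·789·6.02² − 789·9.8·1.51 = 75300 Pa.

P_top ≈ 75.3 kPa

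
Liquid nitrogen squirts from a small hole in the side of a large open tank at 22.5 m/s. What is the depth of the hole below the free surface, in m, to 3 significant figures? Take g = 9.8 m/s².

Torricelli: v = √(2gh), so h = v²/(2g).
h = 22.5²/(2·9.8) = 506/19.60 = 25.8 m.

h ≈ 25.8 m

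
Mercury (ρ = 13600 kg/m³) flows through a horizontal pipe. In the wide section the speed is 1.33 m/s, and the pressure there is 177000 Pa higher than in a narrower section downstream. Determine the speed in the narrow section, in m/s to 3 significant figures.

v₂ ≈ 5.27 m/s

Horizontal Bernoulli: P₁ + ½ρv₁² = P₂ + ½ρv₂², so v₂² = v₁² + 2(P₁ − P₂)/ρ.
v₂ = √(1.33² + 2·177000/13600) = √(1.77 + 26.0) = 5.27 m/s.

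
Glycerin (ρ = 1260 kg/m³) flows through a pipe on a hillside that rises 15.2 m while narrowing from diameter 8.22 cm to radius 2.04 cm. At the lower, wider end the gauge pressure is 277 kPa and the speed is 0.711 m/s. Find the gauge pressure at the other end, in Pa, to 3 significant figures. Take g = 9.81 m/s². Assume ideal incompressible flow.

Continuity gives A₁v₁ = A₂v₂, so v₂ = (53.1 cm²)/(13.1 cm²) × 0.711 m/s = 2.89 m/s.
Bernoulli: P₁ + ½ρv₁² + ρg h₁ = P₂ + ½ρv₂² + ρg h₂, so P₂ = P₁ + ½ρ(v₁² − v₂²) − ρg(h₂ − h₁).
P₂ = 277000 + ½·1260·(0.711² − 2.89²) − 1260·9.81·(+15.2) = 277000 + (-4930) − (188000) = 84200 Pa.

P₂ ≈ 84200 Pa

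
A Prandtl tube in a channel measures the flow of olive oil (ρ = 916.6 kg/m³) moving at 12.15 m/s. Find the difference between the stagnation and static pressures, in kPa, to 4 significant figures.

67.66 kPa

At the stagnation point the flow is brought to rest, so Bernoulli gives P_stag − P_static = ½ρv².
ΔP = ½·916.6·12.15² = 67660 Pa.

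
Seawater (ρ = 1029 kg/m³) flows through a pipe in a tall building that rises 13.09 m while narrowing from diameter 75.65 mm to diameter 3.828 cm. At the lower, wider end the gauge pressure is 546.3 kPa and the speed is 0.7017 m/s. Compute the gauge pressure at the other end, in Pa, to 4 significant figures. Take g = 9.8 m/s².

Mass conservation (A₁v₁ = A₂v₂) gives v₂ = 0.7017 × 44.95/11.51 = 2.740 m/s.
Bernoulli: P₁ + ½ρv₁² + ρg h₁ = P₂ + ½ρv₂² + ρg h₂, so P₂ = P₁ + ½ρ(v₁² − v₂²) − ρg(h₂ − h₁).
P₂ = 546300 + ½·1029·(0.7017² − 2.740²) − 1029·9.8·(+13.09) = 546300 + (-3611) − (132000) = 410700 Pa.

P₂ = 410700 Pa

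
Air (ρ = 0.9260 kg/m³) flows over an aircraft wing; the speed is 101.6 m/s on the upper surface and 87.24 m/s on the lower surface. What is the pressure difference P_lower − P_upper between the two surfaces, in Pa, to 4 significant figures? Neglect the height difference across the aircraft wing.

Bernoulli (same height): P_lower − P_upper = ½ρ(v_upper² − v_lower²).
ΔP = ½·0.9260·(101.6² − 87.24²) = 1256 Pa.

ΔP ≈ 1256 Pa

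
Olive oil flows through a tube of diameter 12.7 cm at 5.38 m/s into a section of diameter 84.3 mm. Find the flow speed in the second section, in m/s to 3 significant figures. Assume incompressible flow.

v₂ ≈ 12.2 m/s

By continuity, v₂ = v₁·A₁/A₂ = 5.38·(127/55.8) = 12.2 m/s.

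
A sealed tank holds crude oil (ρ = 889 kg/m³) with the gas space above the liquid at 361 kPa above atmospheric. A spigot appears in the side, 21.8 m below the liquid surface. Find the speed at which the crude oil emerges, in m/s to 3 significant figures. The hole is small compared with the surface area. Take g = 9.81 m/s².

Take point 1 at the surface (v₁ ≈ 0) and point 2 at the hole (at atmospheric pressure). Bernoulli: P₁ + ρg h = P_atm + ½ρv₂².
With P₁ − P_atm = 361000 Pa, v₂ = √(2gh + 2ΔP/ρ) = √(2·9.81·21.8 + 2·361000/889) = 35.2 m/s.

35.2 m/s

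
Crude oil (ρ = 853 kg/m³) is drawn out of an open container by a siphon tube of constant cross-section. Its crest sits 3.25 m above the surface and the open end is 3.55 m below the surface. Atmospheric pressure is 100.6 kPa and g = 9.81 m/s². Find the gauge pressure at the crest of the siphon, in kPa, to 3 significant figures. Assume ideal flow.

P_gauge ≈ -56.9 kPa

The outlet speed comes from Torricelli: v = √(2g·3.55) = 8.35 m/s.
With constant cross-section the crest speed equals v; applying Bernoulli from the surface up to the crest, P_top = P_atm − ½ρv² − ρg·h_top.
P_top = 100600 − ½·853·8.35² − 853·9.81·3.25 = 43700 Pa. So P_gauge = P_top − P_atm = -56900 Pa.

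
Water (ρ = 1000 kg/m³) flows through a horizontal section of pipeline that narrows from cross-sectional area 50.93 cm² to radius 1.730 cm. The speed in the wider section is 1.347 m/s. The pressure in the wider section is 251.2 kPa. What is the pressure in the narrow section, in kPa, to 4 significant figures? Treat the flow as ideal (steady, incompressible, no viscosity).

The volume flow rate is constant, so v₂ = (A₁/A₂)v₁ = (50.93/9.402)·1.347 = 7.296 m/s.
Along the horizontal streamline, P + ½ρv² is constant.
P₂ = P₁ − ½ρ(v₂² − v₁²) = 251200 − ½·1000·(7.296² − 1.347²) = 251200 − 25710 = 225500 Pa.

P₂ = 225.5 kPa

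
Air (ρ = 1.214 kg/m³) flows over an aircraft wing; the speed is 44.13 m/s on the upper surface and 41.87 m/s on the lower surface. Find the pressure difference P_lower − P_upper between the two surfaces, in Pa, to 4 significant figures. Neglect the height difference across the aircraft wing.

118.0 Pa

Bernoulli (same height): P_lower − P_upper = ½ρ(v_upper² − v_lower²).
ΔP = ½·1.214·(44.13² − 41.87²) = 118.0 Pa.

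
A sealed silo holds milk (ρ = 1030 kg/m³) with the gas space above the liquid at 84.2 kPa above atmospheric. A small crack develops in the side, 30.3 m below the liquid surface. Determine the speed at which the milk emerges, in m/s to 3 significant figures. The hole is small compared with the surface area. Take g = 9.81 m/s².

Take point 1 at the surface (v₁ ≈ 0) and point 2 at the hole (at atmospheric pressure). Bernoulli: P₁ + ρg h = P_atm + ½ρv₂².
With P₁ − P_atm = 84200 Pa, v₂ = √(2gh + 2ΔP/ρ) = √(2·9.81·30.3 + 2·84200/1030) = 27.5 m/s.

v ≈ 27.5 m/s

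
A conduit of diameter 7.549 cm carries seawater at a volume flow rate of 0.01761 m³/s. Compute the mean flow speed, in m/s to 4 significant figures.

v ≈ 3.935 m/s

Q = 0.01761 m³/s = 0.01761 m³/s.
v = Q/A = 0.01761 / 0.004476 = 3.935 m/s.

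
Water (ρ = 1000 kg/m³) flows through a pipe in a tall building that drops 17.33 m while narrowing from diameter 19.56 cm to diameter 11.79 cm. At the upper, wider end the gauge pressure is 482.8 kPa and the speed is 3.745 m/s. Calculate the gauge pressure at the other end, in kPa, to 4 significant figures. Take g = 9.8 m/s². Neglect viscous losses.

Mass conservation (A₁v₁ = A₂v₂) gives v₂ = 3.745 × 300.5/109.2 = 10.31 m/s.
Bernoulli: P₁ + ½ρv₁² + ρg h₁ = P₂ + ½ρv₂² + ρg h₂, so P₂ = P₁ + ½ρ(v₁² − v₂²) − ρg(h₂ − h₁).
P₂ = 482800 + ½·1000·(3.745² − 10.31²) − 1000·9.8·(−17.33) = 482800 + (-46110) − (-169800) = 606500 Pa.

606.5 kPa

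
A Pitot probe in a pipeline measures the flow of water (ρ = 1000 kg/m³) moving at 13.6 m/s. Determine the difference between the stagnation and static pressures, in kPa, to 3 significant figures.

At the stagnation point the flow is brought to rest, so Bernoulli gives P_stag − P_static = ½ρv².
ΔP = ½·1000·13.6² = 92500 Pa.

ΔP ≈ 92.5 kPa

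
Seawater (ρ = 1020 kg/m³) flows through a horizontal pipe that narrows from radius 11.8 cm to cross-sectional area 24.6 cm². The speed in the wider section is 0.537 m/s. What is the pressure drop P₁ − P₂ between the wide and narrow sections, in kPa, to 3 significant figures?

ΔP ≈ 46.4 kPa

By continuity, v₂ = v₁·A₁/A₂ = 0.537·(437/24.6) = 9.55 m/s.
With no height change, Bernoulli's equation is P₁ + ½ρv₁² = P₂ + ½ρv₂².
P₁ − P₂ = ½·1020·(9.55² − 0.537²) = ½·1020·90.9 = 46400 Pa.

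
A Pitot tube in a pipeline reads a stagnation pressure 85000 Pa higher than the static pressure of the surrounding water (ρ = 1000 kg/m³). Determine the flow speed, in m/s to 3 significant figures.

Bernoulli between the free stream and the stagnation point: ½ρv² = P_stag − P_static.
v = √(2ΔP/ρ) = √(2·85000/1000) = 13.0 m/s.

v ≈ 13.0 m/s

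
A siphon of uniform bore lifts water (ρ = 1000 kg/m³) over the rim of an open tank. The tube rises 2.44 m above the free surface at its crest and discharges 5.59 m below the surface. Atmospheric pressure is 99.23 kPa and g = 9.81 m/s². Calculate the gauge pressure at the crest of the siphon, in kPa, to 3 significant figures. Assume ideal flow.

From the surface to the outlet (both open to atmosphere, surface at rest): v = √(2g·h_out) = √(2·9.81·5.59) = 10.5 m/s.
Continuity keeps v the same throughout the tube; from surface to crest, P_atm + 0 = P_top + ½ρv² + ρg·h_top.
P_top = 99230 − ½·1000·10.5² − 1000·9.81·2.44 = 20500 Pa. So P_gauge = P_top − P_atm = -78800 Pa.

P_gauge = -78.8 kPa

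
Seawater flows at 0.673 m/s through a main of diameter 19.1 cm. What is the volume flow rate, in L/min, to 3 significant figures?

Q = 1160 L/min

Q = A·v = 0.0287 m² × 0.673 m/s = 0.0193 m³/s.
Converting: 0.0193 m³/s × 60000 = 1160 L/min.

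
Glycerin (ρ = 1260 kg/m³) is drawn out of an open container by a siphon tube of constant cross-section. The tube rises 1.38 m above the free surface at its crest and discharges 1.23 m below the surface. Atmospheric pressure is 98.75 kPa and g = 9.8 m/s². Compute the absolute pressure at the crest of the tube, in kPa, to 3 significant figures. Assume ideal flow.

From the surface to the outlet (both open to atmosphere, surface at rest): v = √(2g·h_out) = √(2·9.8·1.23) = 4.91 m/s.
The bore is uniform, so the speed at the crest is the same v. Bernoulli surface→crest: P_atm = P_top + ½ρv² + ρg·h_top.
P_top = 98750 − ½·1260·4.91² − 1260·9.8·1.38 = 66500 Pa.

P_top ≈ 66.5 kPa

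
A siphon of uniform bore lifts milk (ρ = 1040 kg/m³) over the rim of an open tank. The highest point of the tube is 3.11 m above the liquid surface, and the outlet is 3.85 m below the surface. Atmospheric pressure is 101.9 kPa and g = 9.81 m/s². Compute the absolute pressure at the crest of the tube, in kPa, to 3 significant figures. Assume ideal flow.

P_top = 30.9 kPa

From the surface to the outlet (both open to atmosphere, surface at rest): v = √(2g·h_out) = √(2·9.81·3.85) = 8.69 m/s.
Continuity keeps v the same throughout the tube; from surface to crest, P_atm + 0 = P_top + ½ρv² + ρg·h_top.
P_top = 101900 − ½·1040·8.69² − 1040·9.81·3.11 = 30900 Pa.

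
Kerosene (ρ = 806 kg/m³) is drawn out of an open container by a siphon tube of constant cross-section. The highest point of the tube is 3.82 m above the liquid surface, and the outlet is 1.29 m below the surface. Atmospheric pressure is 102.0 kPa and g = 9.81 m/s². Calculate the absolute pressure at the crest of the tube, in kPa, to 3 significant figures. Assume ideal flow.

P_top ≈ 61.6 kPa

The outlet speed comes from Torricelli: v = √(2g·1.29) = 5.03 m/s.
The bore is uniform, so the speed at the crest is the same v. Bernoulli surface→crest: P_atm = P_top + ½ρv² + ρg·h_top.
P_top = 102000 − ½·806·5.03² − 806·9.81·3.82 = 61600 Pa.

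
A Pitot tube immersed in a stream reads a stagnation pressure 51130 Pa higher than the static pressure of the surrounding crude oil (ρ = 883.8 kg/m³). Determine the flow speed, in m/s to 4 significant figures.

v ≈ 10.76 m/s

Bernoulli between the free stream and the stagnation point: ½ρv² = P_stag − P_static.
v = √(2ΔP/ρ) = √(2·51130/883.8) = 10.76 m/s.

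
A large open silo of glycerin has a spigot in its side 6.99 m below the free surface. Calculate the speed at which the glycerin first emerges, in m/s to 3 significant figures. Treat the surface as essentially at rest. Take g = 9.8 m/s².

Bernoulli from surface to hole (P equal, v_surface ≈ 0): v = √(2gh) = √(2×9.8×6.99) = 11.7 m/s.

11.7 m/s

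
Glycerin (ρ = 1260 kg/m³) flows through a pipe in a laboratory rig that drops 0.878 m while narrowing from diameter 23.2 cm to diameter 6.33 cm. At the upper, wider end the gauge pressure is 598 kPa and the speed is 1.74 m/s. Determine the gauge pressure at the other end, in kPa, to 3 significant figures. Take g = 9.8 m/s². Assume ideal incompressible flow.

P₂ ≈ 267 kPa

Mass conservation (A₁v₁ = A₂v₂) gives v₂ = 1.74 × 423/31.5 = 23.4 m/s.
Energy conservation along the streamline gives P₂ = P₁ − ½ρ(v₂² − v₁²) − ρg(h₂ − h₁).
P₂ = 598000 + ½·1260·(1.74² − 23.4²) − 1260·9.8·(−0.878) = 598000 + (-342000) − (-10800) = 267000 Pa.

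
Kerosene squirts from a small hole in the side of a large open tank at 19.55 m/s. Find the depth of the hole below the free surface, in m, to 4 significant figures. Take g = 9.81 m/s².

h = 19.48 m

Inverting v = √(2gh) gives h = v² / 2g.
h = 19.55²/(2·9.81) = 382.2/19.62 = 19.48 m.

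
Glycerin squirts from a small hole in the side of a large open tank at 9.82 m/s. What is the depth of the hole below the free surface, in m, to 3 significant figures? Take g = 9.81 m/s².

h ≈ 4.92 m

Inverting v = √(2gh) gives h = v² / 2g.
h = 9.82²/(2·9.81) = 96.4/19.62 = 4.92 m.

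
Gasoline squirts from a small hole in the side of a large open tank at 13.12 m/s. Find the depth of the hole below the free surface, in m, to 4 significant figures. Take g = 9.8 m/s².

Torricelli: v = √(2gh), so h = v²/(2g).
h = 13.12²/(2·9.8) = 172.1/19.60 = 8.782 m.

h = 8.782 m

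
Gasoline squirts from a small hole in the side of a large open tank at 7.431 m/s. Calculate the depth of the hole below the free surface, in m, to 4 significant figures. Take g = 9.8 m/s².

h ≈ 2.817 m

Inverting v = √(2gh) gives h = v² / 2g.
h = 7.431²/(2·9.8) = 55.22/19.60 = 2.817 m.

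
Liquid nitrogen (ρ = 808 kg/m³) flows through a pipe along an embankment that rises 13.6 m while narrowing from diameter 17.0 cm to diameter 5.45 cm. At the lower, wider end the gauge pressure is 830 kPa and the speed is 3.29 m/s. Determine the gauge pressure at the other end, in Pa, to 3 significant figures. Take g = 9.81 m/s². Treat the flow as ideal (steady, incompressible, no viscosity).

P₂ = 313000 Pa

The volume flow rate is constant, so v₂ = (A₁/A₂)v₁ = (227/23.3)·3.29 = 32.0 m/s.
Energy conservation along the streamline gives P₂ = P₁ − ½ρ(v₂² − v₁²) − ρg(h₂ − h₁).
P₂ = 830000 + ½·808·(3.29² − 32.0²) − 808·9.81·(+13.6) = 830000 + (-410000) − (108000) = 313000 Pa.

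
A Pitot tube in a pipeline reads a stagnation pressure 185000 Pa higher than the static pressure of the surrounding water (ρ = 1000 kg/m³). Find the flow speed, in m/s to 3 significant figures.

The dynamic pressure equals the rise in static pressure at the stagnation point: ΔP = ½ρv².
v = √(2ΔP/ρ) = √(2·185000/1000) = 19.2 m/s.

v = 19.2 m/s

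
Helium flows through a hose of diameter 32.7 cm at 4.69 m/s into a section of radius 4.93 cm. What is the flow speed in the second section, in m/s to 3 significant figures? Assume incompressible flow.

51.6 m/s

Continuity gives A₁v₁ = A₂v₂, so v₂ = (840 cm²)/(76.4 cm²) × 4.69 m/s = 51.6 m/s.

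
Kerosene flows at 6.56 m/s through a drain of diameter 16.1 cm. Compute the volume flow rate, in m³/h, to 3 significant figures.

Q = A·v = 0.0204 m² × 6.56 m/s = 0.134 m³/s.
Converting: 0.134 m³/s × 3600 = 481 m³/h.

481 m³/h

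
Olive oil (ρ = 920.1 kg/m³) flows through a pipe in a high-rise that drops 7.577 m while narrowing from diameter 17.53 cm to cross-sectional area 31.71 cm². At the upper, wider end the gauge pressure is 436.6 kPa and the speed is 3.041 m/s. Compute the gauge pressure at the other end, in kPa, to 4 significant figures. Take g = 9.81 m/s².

By continuity, v₂ = v₁·A₁/A₂ = 3.041·(241.4/31.71) = 23.15 m/s.
Energy conservation along the streamline gives P₂ = P₁ − ½ρ(v₂² − v₁²) − ρg(h₂ − h₁).
P₂ = 436600 + ½·920.1·(3.041² − 23.15²) − 920.1·9.81·(−7.577) = 436600 + (-242200) − (-68390) = 262800 Pa.

P₂ ≈ 262.8 kPa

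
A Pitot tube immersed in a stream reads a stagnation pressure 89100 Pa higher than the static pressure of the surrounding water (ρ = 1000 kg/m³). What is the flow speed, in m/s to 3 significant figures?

Bernoulli between the free stream and the stagnation point: ½ρv² = P_stag − P_static.
v = √(2ΔP/ρ) = √(2·89100/1000) = 13.3 m/s.

v = 13.3 m/s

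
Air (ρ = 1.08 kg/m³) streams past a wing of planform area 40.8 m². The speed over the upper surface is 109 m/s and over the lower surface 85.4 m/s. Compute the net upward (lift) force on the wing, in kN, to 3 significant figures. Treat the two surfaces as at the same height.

The faster flow above has the lower pressure; Bernoulli (same height) gives ΔP = ½ρ(v_up² − v_low²).
ΔP = ½·1.08·(109² − 85.4²) = 2480 Pa.
Lift = ΔP · A = 2480 × 40.8 = 101000 N.

F ≈ 101 kN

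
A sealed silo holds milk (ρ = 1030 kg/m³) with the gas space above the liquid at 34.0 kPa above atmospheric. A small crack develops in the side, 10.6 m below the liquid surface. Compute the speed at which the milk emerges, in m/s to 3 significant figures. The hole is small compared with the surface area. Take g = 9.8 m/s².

16.5 m/s

Take point 1 at the surface (v₁ ≈ 0) and point 2 at the hole (at atmospheric pressure). Bernoulli: P₁ + ρg h = P_atm + ½ρv₂².
With P₁ − P_atm = 34000 Pa, v₂ = √(2gh + 2ΔP/ρ) = √(2·9.8·10.6 + 2·34000/1030) = 16.5 m/s.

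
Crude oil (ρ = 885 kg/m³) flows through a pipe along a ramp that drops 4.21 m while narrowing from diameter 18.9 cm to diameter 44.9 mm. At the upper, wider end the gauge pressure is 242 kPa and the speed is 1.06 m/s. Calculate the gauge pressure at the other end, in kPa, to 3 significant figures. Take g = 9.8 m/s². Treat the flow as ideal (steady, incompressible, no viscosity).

P₂ ≈ 123 kPa

The volume flow rate is constant, so v₂ = (A₁/A₂)v₁ = (281/15.8)·1.06 = 18.8 m/s.
Applying Bernoulli between the two ends and solving for P₂: P₂ = P₁ + ½ρ(v₁² − v₂²) − ρgΔh.
P₂ = 242000 + ½·885·(1.06² − 18.8²) − 885·9.8·(−4.21) = 242000 + (-156000) − (-36500) = 123000 Pa.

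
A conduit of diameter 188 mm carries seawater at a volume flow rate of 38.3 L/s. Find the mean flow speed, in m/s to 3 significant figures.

Q = 38.3 L/s = 0.0383 m³/s.
v = Q/A = 0.0383 / 0.0278 = 1.38 m/s.

v ≈ 1.38 m/s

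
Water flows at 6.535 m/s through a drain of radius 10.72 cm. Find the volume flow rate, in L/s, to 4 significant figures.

Q ≈ 235.9 L/s

Q = A·v = 0.03610 m² × 6.535 m/s = 0.2359 m³/s.
Converting: 0.2359 m³/s × 1000 = 235.9 L/s.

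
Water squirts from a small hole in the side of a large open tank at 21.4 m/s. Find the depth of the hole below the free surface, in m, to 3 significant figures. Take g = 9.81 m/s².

Torricelli: v = √(2gh), so h = v²/(2g).
h = 21.4²/(2·9.81) = 458/19.62 = 23.3 m.

h ≈ 23.3 m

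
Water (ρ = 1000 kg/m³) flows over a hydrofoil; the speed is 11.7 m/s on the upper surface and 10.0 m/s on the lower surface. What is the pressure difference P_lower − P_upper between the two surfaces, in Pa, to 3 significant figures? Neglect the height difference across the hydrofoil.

The pressure is lower where the speed is higher: ΔP = ½ρ(v_up² − v_low²).
ΔP = ½·1000·(11.7² − 10.0²) = 18400 Pa.

ΔP = 18400 Pa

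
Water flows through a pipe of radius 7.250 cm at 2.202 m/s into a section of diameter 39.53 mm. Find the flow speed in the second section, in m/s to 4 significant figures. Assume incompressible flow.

v₂ ≈ 29.63 m/s

Continuity gives A₁v₁ = A₂v₂, so v₂ = (165.1 cm²)/(12.27 cm²) × 2.202 m/s = 29.63 m/s.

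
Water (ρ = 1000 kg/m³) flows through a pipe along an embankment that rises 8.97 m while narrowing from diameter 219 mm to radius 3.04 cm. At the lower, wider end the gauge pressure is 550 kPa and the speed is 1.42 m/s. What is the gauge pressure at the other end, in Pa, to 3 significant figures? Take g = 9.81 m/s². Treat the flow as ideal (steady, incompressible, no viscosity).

Mass conservation (A₁v₁ = A₂v₂) gives v₂ = 1.42 × 377/29.0 = 18.4 m/s.
Energy conservation along the streamline gives P₂ = P₁ − ½ρ(v₂² − v₁²) − ρg(h₂ − h₁).
P₂ = 550000 + ½·1000·(1.42² − 18.4²) − 1000·9.81·(+8.97) = 550000 + (-169000) − (88000) = 293000 Pa.

P₂ ≈ 293000 Pa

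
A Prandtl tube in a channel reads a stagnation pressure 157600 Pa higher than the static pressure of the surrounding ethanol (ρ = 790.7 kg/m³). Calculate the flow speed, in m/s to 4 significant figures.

Bernoulli between the free stream and the stagnation point: ½ρv² = P_stag − P_static.
v = √(2ΔP/ρ) = √(2·157600/790.7) = 19.97 m/s.

19.97 m/s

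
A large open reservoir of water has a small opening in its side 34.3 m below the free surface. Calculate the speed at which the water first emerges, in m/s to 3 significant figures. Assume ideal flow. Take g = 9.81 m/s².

Bernoulli from surface to hole (P equal, v_surface ≈ 0): v = √(2gh) = √(2×9.81×34.3) = 25.9 m/s.

v ≈ 25.9 m/s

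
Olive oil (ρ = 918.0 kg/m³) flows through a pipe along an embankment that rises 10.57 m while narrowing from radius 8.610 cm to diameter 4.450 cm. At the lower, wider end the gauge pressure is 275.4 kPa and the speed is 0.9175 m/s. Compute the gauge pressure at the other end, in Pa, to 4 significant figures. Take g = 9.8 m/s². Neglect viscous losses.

P₂ = 94050 Pa

Mass conservation (A₁v₁ = A₂v₂) gives v₂ = 0.9175 × 232.9/15.55 = 13.74 m/s.
Applying Bernoulli between the two ends and solving for P₂: P₂ = P₁ + ½ρ(v₁² − v₂²) − ρgΔh.
P₂ = 275400 + ½·918.0·(0.9175² − 13.74²) − 918.0·9.8·(+10.57) = 275400 + (-86250) − (95090) = 94050 Pa.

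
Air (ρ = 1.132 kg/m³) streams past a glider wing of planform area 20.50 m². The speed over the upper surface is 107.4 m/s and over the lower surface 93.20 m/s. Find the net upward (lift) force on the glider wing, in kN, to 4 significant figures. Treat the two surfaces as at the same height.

The faster flow above has the lower pressure; Bernoulli (same height) gives ΔP = ½ρ(v_up² − v_low²).
ΔP = ½·1.132·(107.4² − 93.20²) = 1612 Pa.
Lift = ΔP · A = 1612 × 20.50 = 33050 N.

F ≈ 33.05 kN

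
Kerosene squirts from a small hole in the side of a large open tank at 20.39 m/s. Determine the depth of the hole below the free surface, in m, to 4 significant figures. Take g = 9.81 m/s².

Torricelli: v = √(2gh), so h = v²/(2g).
h = 20.39²/(2·9.81) = 415.8/19.62 = 21.19 m.

h = 21.19 m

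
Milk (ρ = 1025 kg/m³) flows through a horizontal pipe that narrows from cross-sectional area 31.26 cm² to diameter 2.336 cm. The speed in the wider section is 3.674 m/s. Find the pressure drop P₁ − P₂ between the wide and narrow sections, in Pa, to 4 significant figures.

By continuity, v₂ = v₁·A₁/A₂ = 3.674·(31.26/4.286) = 26.80 m/s.
Bernoulli (h₁ = h₂): P₁ − P₂ = ½ρ(v₂² − v₁²).
P₁ − P₂ = ½·1025·(26.80² − 3.674²) = ½·1025·704.6 = 361100 Pa.

ΔP ≈ 361100 Pa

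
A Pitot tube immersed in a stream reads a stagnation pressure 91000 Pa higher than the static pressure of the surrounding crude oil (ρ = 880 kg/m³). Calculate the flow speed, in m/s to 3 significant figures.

v ≈ 14.4 m/s

At the stagnation point the flow is brought to rest, so Bernoulli gives P_stag − P_static = ½ρv².
v = √(2ΔP/ρ) = √(2·91000/880) = 14.4 m/s.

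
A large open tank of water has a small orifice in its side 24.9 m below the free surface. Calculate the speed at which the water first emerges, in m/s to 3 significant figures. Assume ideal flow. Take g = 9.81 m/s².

Torricelli's result v = √(2gh) gives v = √(2·9.81·24.9) = 22.1 m/s.

22.1 m/s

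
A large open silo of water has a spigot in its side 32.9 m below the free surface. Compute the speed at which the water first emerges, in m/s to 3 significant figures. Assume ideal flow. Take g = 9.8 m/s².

With the surface at rest and both surface and jet at atmospheric pressure, Bernoulli gives ρg h = ½ρv², so v = √(2gh) = √(2·9.8·32.9) = 25.4 m/s.

v ≈ 25.4 m/s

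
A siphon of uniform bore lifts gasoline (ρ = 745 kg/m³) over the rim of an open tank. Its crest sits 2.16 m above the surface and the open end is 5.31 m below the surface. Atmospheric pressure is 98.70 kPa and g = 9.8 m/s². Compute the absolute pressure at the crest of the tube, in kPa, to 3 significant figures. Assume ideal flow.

P_top ≈ 44.2 kPa

Bernoulli surface→outlet gives ½v² = g·h_out, so v = √(2·9.8·5.31) = 10.2 m/s.
Continuity keeps v the same throughout the tube; from surface to crest, P_atm + 0 = P_top + ½ρv² + ρg·h_top.
P_top = 98700 − ½·745·10.2² − 745·9.8·2.16 = 44200 Pa.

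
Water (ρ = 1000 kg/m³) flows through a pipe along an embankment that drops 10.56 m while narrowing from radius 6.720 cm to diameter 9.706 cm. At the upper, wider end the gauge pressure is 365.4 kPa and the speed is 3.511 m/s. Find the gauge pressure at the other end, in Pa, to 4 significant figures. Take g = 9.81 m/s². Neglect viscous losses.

Continuity gives A₁v₁ = A₂v₂, so v₂ = (141.9 cm²)/(73.99 cm²) × 3.511 m/s = 6.732 m/s.
Bernoulli: P₁ + ½ρv₁² + ρg h₁ = P₂ + ½ρv₂² + ρg h₂, so P₂ = P₁ + ½ρ(v₁² − v₂²) − ρg(h₂ − h₁).
P₂ = 365400 + ½·1000·(3.511² − 6.732²) − 1000·9.81·(−10.56) = 365400 + (-16500) − (-103600) = 452500 Pa.

P₂ ≈ 452500 Pa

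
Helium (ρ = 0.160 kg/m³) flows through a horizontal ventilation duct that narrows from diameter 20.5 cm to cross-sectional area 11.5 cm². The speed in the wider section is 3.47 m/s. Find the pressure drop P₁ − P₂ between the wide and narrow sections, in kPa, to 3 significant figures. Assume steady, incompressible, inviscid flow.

ΔP ≈ 0.793 kPa

By continuity, v₂ = v₁·A₁/A₂ = 3.47·(330/11.5) = 99.6 m/s.
With no height change, Bernoulli's equation is P₁ + ½ρv₁² = P₂ + ½ρv₂².
P₁ − P₂ = ½·0.160·(99.6² − 3.47²) = ½·0.160·9910 = 793 Pa.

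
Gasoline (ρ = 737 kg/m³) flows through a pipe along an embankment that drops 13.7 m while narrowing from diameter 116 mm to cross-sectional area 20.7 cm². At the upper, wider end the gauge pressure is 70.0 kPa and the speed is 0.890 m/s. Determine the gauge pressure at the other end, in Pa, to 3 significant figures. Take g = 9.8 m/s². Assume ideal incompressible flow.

Continuity gives A₁v₁ = A₂v₂, so v₂ = (106 cm²)/(20.7 cm²) × 0.890 m/s = 4.54 m/s.
Energy conservation along the streamline gives P₂ = P₁ − ½ρ(v₂² − v₁²) − ρg(h₂ − h₁).
P₂ = 70000 + ½·737·(0.890² − 4.54²) − 737·9.8·(−13.7) = 70000 + (-7320) − (-98900) = 162000 Pa.

P₂ ≈ 162000 Pa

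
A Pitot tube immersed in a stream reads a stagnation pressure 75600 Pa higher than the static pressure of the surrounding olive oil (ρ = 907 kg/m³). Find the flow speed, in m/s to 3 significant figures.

v ≈ 12.9 m/s

The dynamic pressure equals the rise in static pressure at the stagnation point: ΔP = ½ρv².
v = √(2ΔP/ρ) = √(2·75600/907) = 12.9 m/s.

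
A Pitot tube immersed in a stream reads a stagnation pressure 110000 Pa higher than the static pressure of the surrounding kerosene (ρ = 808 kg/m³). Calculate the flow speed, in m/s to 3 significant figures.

v ≈ 16.5 m/s

Bernoulli between the free stream and the stagnation point: ½ρv² = P_stag − P_static.
v = √(2ΔP/ρ) = √(2·110000/808) = 16.5 m/s.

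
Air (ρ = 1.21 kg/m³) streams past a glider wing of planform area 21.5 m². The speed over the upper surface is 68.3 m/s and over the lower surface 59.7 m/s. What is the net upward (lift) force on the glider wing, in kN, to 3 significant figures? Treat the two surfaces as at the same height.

From P + ½ρv² = const at equal height, P_low − P_up = ½ρ(v_up² − v_low²).
ΔP = ½·1.21·(68.3² − 59.7²) = 666 Pa.
Lift = ΔP · A = 666 × 21.5 = 14300 N.

F = 14.3 kN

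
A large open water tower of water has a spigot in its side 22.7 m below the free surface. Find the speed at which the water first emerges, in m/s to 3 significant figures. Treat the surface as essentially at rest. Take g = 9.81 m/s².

Torricelli's result v = √(2gh) gives v = √(2·9.81·22.7) = 21.1 m/s.

v ≈ 21.1 m/s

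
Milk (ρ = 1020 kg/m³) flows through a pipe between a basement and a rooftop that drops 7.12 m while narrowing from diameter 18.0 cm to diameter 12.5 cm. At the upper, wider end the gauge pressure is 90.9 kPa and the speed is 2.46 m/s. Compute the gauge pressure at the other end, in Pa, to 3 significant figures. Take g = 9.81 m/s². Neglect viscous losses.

P₂ ≈ 152000 Pa

Mass conservation (A₁v₁ = A₂v₂) gives v₂ = 2.46 × 254/123 = 5.10 m/s.
Applying Bernoulli between the two ends and solving for P₂: P₂ = P₁ + ½ρ(v₁² − v₂²) − ρgΔh.
P₂ = 90900 + ½·1020·(2.46² − 5.10²) − 1020·9.81·(−7.12) = 90900 + (-10200) − (-71200) = 152000 Pa.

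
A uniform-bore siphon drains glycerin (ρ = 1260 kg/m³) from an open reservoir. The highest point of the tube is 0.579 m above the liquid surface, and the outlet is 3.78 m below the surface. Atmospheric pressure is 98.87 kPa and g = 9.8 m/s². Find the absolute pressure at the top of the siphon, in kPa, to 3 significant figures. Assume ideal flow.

The outlet speed comes from Torricelli: v = √(2g·3.78) = 8.61 m/s.
The bore is uniform, so the speed at the crest is the same v. Bernoulli surface→crest: P_atm = P_top + ½ρv² + ρg·h_top.
P_top = 98870 − ½·1260·8.61² − 1260·9.8·0.579 = 45000 Pa.

45.0 kPa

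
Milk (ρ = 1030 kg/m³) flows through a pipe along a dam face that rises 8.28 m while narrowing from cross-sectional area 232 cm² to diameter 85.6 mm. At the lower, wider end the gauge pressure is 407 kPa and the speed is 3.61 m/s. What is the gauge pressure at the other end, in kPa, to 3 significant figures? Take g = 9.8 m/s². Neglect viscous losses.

Continuity gives A₁v₁ = A₂v₂, so v₂ = (232 cm²)/(57.5 cm²) × 3.61 m/s = 14.6 m/s.
Applying Bernoulli between the two ends and solving for P₂: P₂ = P₁ + ½ρ(v₁² − v₂²) − ρgΔh.
P₂ = 407000 + ½·1030·(3.61² − 14.6²) − 1030·9.8·(+8.28) = 407000 + (-102000) − (83600) = 221000 Pa.

P₂ ≈ 221 kPa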